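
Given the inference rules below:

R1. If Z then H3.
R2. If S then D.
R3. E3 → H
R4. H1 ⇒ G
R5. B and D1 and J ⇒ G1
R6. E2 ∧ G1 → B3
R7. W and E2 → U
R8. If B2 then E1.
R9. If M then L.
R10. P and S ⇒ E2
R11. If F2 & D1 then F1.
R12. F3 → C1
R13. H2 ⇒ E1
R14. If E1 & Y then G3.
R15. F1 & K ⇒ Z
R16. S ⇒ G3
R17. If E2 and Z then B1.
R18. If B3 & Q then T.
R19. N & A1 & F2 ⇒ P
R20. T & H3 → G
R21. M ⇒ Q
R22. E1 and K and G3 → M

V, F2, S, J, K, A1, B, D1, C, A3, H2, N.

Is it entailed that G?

Yes

G1  (by R5: B, D1, J)
F1  (by R11: F2, D1)
E1  (by R13: H2)
Z  (by R15: F1, K)
G3  (by R16: S)
P  (by R19: N, A1, F2)
M  (by R22: E1, K, G3)
H3  (by R1: Z)
E2  (by R10: P, S)
Q  (by R21: M)
B3  (by R6: E2, G1)
T  (by R18: B3, Q)
G  (by R20: T, H3)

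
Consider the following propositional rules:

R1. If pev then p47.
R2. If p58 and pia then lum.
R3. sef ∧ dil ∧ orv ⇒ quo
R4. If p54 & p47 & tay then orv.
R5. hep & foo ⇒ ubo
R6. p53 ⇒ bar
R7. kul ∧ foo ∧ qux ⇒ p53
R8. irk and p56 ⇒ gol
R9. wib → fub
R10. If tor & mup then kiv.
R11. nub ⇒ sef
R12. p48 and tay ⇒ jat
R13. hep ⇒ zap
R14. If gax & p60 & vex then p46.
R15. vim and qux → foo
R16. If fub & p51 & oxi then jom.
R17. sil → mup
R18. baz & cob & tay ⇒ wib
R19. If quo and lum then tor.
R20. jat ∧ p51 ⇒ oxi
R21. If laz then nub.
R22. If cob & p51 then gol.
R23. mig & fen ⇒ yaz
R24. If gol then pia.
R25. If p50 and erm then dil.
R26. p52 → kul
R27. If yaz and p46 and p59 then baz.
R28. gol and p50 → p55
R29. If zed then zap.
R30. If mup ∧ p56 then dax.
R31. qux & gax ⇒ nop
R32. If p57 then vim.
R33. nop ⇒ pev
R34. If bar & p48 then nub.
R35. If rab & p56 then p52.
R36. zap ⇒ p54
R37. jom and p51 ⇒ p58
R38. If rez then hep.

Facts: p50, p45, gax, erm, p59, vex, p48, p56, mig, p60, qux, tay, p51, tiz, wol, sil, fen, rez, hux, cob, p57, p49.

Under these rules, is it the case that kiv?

No

Forward chaining from the given facts derives: jat, p46, mup, oxi, gol, yaz, pia, dil, baz, p55, dax, nop, vim, pev, hep, p47, zap, foo, wib, p54, orv, ubo, fub, jom, p58, lum.
The only rule concluding kiv is R10, which needs tor; that is never established.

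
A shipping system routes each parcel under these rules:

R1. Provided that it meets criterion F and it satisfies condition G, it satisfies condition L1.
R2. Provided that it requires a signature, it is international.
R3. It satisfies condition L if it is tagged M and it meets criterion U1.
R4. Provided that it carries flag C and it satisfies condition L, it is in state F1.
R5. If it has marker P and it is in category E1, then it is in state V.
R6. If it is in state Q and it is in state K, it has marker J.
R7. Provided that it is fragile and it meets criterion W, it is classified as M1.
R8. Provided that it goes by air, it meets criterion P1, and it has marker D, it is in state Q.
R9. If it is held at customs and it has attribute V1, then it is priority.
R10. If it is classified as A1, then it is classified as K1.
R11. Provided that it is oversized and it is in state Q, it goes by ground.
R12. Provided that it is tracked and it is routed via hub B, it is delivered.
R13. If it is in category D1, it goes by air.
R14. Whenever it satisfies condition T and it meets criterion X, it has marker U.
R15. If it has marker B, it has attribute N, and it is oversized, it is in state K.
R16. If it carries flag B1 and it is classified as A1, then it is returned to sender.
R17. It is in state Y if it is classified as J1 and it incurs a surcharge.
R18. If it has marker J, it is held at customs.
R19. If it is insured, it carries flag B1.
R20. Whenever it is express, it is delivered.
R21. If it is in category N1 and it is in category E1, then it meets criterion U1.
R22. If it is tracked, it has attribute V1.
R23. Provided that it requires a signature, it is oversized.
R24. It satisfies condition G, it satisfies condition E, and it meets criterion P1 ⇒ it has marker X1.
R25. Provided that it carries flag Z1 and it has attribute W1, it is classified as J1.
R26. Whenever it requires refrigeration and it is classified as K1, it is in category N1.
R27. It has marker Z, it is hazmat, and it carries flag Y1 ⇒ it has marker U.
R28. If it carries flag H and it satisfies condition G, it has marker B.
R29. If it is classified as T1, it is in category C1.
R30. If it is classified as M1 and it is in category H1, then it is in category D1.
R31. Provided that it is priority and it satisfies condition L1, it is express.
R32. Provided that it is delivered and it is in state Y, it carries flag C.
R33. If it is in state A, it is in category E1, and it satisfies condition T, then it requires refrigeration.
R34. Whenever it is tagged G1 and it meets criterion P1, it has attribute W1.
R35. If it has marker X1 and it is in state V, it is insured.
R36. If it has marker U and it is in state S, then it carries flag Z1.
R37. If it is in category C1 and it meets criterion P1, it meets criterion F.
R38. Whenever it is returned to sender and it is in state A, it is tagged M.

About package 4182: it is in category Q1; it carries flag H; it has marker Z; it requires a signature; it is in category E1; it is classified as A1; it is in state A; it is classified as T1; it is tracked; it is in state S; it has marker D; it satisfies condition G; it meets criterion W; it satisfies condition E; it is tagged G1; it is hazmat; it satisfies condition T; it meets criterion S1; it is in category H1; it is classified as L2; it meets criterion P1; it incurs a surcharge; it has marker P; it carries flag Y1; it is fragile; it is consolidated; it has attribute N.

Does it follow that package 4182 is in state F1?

By R5 (it has marker P, it is in category E1): it is in state V.
By R7 (it is fragile, it meets criterion W): it is classified as M1.
By R10 (it is classified as A1): it is classified as K1.
By R22 (it is tracked): it has attribute V1.
By R23 (it requires a signature): it is oversized.
By R24 (it satisfies condition G, it satisfies condition E, it meets criterion P1): it has marker X1.
By R27 (it has marker Z, it is hazmat, it carries flag Y1): it has marker U.
By R28 (it carries flag H, it satisfies condition G): it has marker B.
By R29 (it is classified as T1): it is in category C1.
By R30 (it is classified as M1, it is in category H1): it is in category D1.
By R33 (it is in state A, it is in category E1, it satisfies condition T): it requires refrigeration.
By R34 (it is tagged G1, it meets criterion P1): it has attribute W1.
By R35 (it has marker X1, it is in state V): it is insured.
By R36 (it has marker U, it is in state S): it carries flag Z1.
By R37 (it is in category C1, it meets criterion P1): it meets criterion F.
By R1 (it meets criterion F, it satisfies condition G): it satisfies condition L1.
By R13 (it is in category D1): it goes by air.
By R15 (it has marker B, it has attribute N, it is oversized): it is in state K.
By R19 (it is insured): it carries flag B1.
By R25 (it carries flag Z1, it has attribute W1): it is classified as J1.
By R26 (it requires refrigeration, it is classified as K1): it is in category N1.
By R8 (it goes by air, it meets criterion P1, it has marker D): it is in state Q.
By R16 (it carries flag B1, it is classified as A1): it is returned to sender.
By R17 (it is classified as J1, it incurs a surcharge): it is in state Y.
By R21 (it is in category N1, it is in category E1): it meets criterion U1.
By R38 (it is returned to sender, it is in state A): it is tagged M.
By R3 (it is tagged M, it meets criterion U1): it satisfies condition L.
By R6 (it is in state Q, it is in state K): it has marker J.
By R18 (it has marker J): it is held at customs.
By R9 (it is held at customs, it has attribute V1): it is priority.
By R31 (it is priority, it satisfies condition L1): it is express.
By R20 (it is express): it is delivered.
By R32 (it is delivered, it is in state Y): it carries flag C.
By R4 (it carries flag C, it satisfies condition L): it is in state F1.

Yes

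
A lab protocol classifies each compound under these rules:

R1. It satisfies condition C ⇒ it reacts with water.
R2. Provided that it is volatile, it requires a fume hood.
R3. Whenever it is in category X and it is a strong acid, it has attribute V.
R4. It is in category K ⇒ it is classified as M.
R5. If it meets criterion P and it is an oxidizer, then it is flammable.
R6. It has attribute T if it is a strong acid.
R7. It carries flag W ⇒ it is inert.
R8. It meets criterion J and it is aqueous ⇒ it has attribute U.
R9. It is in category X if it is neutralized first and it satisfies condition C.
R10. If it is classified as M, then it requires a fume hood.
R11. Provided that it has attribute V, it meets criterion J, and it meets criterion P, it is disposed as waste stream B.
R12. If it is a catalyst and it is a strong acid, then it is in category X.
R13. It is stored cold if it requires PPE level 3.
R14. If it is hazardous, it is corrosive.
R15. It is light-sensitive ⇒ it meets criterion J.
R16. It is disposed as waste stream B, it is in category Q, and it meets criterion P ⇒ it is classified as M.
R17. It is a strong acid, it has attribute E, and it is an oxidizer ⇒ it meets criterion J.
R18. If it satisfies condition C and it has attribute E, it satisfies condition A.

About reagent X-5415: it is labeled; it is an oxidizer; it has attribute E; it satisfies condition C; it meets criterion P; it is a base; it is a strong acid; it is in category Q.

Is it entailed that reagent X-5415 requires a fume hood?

No

Forward chaining from the given facts derives: reacts with water, is flammable, has attribute T, meets criterion J, satisfies condition A.
Rules concluding "it requires a fume hood": R2 needs "it is volatile"; R10 needs "it is classified as M" — none of these are established.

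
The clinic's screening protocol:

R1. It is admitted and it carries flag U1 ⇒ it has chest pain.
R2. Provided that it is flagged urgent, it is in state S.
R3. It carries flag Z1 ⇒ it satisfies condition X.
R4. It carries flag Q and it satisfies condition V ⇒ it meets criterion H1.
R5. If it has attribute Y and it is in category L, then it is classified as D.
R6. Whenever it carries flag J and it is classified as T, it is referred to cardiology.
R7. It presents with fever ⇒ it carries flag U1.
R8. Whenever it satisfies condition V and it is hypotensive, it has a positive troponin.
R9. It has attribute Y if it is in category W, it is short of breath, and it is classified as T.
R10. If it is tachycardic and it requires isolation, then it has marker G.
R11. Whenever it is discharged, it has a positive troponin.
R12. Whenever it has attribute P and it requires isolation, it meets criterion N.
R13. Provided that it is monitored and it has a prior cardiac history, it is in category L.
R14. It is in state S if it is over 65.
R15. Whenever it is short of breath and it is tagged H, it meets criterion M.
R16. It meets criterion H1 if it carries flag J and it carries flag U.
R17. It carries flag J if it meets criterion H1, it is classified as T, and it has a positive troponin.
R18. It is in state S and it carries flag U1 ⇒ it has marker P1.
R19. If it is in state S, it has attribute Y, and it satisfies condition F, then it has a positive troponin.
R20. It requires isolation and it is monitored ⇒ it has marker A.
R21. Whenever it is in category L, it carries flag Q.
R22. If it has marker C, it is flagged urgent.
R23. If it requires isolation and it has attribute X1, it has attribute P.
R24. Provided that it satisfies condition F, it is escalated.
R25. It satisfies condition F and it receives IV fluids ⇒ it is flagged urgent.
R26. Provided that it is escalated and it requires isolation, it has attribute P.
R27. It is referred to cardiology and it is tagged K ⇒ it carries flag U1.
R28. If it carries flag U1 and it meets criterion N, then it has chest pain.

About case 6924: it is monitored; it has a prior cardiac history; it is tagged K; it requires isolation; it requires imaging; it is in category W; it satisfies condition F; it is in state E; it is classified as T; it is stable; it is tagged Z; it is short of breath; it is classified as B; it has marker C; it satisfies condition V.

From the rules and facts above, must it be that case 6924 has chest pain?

By R9 (it is in category W, it is short of breath, it is classified as T): it has attribute Y.
By R13 (it is monitored, it has a prior cardiac history): it is in category L.
By R21 (it is in category L): it carries flag Q.
By R22 (it has marker C): it is flagged urgent.
By R24 (it satisfies condition F): it is escalated.
By R26 (it is escalated, it requires isolation): it has attribute P.
By R2 (it is flagged urgent): it is in state S.
By R4 (it carries flag Q, it satisfies condition V): it meets criterion H1.
By R12 (it has attribute P, it requires isolation): it meets criterion N.
By R19 (it is in state S, it has attribute Y, it satisfies condition F): it has a positive troponin.
By R17 (it meets criterion H1, it is classified as T, it has a positive troponin): it carries flag J.
By R6 (it carries flag J, it is classified as T): it is referred to cardiology.
By R27 (it is referred to cardiology, it is tagged K): it carries flag U1.
By R28 (it carries flag U1, it meets criterion N): it has chest pain.

Yes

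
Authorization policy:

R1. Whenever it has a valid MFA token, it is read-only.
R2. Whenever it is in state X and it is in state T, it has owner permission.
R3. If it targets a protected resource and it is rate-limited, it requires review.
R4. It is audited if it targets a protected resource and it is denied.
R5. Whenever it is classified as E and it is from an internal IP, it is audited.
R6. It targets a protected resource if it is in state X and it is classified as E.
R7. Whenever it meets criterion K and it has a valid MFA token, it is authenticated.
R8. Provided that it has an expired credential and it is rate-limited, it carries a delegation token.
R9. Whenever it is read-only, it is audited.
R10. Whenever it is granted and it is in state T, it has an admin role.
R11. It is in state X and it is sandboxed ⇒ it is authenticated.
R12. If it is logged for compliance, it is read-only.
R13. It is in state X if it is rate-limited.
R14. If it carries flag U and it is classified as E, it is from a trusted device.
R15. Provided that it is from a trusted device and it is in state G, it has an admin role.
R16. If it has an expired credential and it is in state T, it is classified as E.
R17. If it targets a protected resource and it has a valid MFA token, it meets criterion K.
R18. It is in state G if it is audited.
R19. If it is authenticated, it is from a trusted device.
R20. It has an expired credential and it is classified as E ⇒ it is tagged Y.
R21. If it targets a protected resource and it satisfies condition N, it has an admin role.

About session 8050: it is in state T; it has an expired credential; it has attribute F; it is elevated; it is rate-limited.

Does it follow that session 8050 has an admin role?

Forward chaining from the given facts derives: carries a delegation token, is in state X, is classified as E, is tagged Y, has owner permission, targets a protected resource, requires review.
Rules concluding "it has an admin role": R10 needs "it is granted"; R15 needs "it is from a trusted device"; R21 needs "it satisfies condition N" — none of these are established.

No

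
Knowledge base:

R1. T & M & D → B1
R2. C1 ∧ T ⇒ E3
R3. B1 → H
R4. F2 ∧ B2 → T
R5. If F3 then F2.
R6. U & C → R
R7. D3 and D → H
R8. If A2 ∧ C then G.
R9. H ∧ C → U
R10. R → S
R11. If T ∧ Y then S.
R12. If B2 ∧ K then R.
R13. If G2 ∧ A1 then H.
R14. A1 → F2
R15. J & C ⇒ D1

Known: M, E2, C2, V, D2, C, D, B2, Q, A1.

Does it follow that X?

Forward chaining from the given facts derives: F2, T, B1, H, U, R, S.
No rule has X as its conclusion, and it is not among the given facts.

No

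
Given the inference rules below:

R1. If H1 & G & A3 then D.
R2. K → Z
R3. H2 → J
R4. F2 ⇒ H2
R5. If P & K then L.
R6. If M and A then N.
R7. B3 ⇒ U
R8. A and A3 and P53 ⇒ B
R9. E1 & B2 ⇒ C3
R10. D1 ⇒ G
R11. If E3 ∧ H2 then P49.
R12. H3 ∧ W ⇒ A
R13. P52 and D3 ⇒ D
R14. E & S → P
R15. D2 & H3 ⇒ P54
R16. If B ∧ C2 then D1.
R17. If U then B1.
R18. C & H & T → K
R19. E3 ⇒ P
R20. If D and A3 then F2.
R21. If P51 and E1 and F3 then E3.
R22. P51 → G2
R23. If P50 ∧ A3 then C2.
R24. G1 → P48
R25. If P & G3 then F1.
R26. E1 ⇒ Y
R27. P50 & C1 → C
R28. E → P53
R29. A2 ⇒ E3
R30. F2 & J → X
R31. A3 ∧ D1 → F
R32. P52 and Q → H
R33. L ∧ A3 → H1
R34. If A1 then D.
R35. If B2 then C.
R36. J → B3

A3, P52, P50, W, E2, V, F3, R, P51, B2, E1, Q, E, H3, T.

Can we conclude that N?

Forward chaining from the given facts derives: C3, A, E3, G2, C2, Y, P53, H, C, B, D1, K, P, F, Z, L, G, H1, D, F2, H2, P49, J, X, B3, U, B1.
The only rule concluding N is R6, which needs M; that is never established.

No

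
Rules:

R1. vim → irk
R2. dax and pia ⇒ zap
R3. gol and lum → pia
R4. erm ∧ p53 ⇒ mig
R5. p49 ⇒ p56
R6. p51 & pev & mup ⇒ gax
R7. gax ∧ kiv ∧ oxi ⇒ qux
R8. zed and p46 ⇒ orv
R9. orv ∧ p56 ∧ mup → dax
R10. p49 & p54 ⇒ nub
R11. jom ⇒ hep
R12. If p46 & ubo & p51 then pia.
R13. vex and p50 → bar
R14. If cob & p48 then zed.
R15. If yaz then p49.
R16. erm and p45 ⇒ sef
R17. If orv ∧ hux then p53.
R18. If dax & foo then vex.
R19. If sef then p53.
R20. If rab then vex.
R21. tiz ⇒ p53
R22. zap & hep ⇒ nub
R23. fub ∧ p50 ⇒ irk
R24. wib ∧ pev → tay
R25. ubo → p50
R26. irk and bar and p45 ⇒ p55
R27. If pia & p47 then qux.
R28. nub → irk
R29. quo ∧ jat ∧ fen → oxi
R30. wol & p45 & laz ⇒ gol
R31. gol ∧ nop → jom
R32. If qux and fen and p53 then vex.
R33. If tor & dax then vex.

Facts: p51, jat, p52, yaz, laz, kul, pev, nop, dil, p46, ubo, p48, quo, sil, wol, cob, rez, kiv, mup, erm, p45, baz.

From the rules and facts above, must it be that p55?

Forward chaining from the given facts derives: gax, pia, zed, p49, sef, p53, p50, gol, jom, mig, p56, orv, dax, hep, zap, nub, irk.
The only rule concluding p55 is R26, which needs bar; that is never established.

No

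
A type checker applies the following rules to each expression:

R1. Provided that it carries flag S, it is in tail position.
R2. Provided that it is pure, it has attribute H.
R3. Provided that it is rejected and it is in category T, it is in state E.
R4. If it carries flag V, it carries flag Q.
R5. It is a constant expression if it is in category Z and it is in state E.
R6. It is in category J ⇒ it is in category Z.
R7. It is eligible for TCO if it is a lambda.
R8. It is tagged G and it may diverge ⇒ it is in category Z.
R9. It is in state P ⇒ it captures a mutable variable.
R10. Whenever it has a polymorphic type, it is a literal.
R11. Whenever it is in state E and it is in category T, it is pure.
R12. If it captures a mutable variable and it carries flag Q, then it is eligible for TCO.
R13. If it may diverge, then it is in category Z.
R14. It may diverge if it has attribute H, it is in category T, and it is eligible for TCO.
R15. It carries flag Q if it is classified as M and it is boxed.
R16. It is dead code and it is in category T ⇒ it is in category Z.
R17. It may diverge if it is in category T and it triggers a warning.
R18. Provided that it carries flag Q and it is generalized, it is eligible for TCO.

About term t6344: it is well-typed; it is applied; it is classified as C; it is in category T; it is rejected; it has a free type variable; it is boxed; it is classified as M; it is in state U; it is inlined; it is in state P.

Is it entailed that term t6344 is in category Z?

Yes

By R3 (it is rejected, it is in category T): it is in state E.
By R9 (it is in state P): it captures a mutable variable.
By R11 (it is in state E, it is in category T): it is pure.
By R15 (it is classified as M, it is boxed): it carries flag Q.
By R2 (it is pure): it has attribute H.
By R12 (it captures a mutable variable, it carries flag Q): it is eligible for TCO.
By R14 (it has attribute H, it is in category T, it is eligible for TCO): it may diverge.
By R13 (it may diverge): it is in category Z.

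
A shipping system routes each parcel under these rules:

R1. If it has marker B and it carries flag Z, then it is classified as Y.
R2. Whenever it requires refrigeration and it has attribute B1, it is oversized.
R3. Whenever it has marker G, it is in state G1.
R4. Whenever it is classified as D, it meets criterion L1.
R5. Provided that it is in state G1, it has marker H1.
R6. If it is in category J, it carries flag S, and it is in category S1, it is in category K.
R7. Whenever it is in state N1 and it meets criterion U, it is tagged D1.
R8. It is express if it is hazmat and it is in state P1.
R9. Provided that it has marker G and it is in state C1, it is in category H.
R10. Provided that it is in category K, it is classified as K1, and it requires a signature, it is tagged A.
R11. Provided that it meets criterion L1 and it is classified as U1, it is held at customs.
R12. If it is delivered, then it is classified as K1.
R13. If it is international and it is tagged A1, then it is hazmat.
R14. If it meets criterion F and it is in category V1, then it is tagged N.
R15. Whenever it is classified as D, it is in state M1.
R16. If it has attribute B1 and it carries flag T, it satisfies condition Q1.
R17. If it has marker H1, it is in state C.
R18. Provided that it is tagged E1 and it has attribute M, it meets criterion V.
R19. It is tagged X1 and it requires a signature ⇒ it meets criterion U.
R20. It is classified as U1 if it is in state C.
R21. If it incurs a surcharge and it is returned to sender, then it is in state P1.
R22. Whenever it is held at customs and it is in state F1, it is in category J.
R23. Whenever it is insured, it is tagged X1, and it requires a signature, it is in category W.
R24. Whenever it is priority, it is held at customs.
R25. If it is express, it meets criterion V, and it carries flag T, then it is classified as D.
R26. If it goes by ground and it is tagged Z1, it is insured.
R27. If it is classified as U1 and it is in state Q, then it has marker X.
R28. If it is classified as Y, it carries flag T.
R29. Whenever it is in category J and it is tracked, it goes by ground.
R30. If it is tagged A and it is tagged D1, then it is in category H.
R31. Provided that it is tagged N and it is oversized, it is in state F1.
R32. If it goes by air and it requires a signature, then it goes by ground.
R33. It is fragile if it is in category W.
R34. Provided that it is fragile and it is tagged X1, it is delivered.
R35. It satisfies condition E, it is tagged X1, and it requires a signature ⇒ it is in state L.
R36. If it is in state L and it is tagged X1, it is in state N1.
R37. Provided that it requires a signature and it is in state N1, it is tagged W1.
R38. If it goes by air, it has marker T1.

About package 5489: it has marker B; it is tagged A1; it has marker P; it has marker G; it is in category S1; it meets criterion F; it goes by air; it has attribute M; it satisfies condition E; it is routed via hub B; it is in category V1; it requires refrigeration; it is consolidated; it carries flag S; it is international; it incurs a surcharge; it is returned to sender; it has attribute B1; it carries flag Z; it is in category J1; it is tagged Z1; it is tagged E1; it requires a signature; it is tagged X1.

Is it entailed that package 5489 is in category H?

Yes

By R1 (it has marker B, it carries flag Z): it is classified as Y.
By R2 (it requires refrigeration, it has attribute B1): it is oversized.
By R3 (it has marker G): it is in state G1.
By R5 (it is in state G1): it has marker H1.
By R13 (it is international, it is tagged A1): it is hazmat.
By R14 (it meets criterion F, it is in category V1): it is tagged N.
By R17 (it has marker H1): it is in state C.
By R18 (it is tagged E1, it has attribute M): it meets criterion V.
By R19 (it is tagged X1, it requires a signature): it meets criterion U.
By R20 (it is in state C): it is classified as U1.
By R21 (it incurs a surcharge, it is returned to sender): it is in state P1.
By R28 (it is classified as Y): it carries flag T.
By R31 (it is tagged N, it is oversized): it is in state F1.
By R32 (it goes by air, it requires a signature): it goes by ground.
By R35 (it satisfies condition E, it is tagged X1, it requires a signature): it is in state L.
By R36 (it is in state L, it is tagged X1): it is in state N1.
By R7 (it is in state N1, it meets criterion U): it is tagged D1.
By R8 (it is hazmat, it is in state P1): it is express.
By R25 (it is express, it meets criterion V, it carries flag T): it is classified as D.
By R26 (it goes by ground, it is tagged Z1): it is insured.
By R4 (it is classified as D): it meets criterion L1.
By R11 (it meets criterion L1, it is classified as U1): it is held at customs.
By R22 (it is held at customs, it is in state F1): it is in category J.
By R23 (it is insured, it is tagged X1, it requires a signature): it is in category W.
By R33 (it is in category W): it is fragile.
By R34 (it is fragile, it is tagged X1): it is delivered.
By R6 (it is in category J, it carries flag S, it is in category S1): it is in category K.
By R12 (it is delivered): it is classified as K1.
By R10 (it is in category K, it is classified as K1, it requires a signature): it is tagged A.
By R30 (it is tagged A, it is tagged D1): it is in category H.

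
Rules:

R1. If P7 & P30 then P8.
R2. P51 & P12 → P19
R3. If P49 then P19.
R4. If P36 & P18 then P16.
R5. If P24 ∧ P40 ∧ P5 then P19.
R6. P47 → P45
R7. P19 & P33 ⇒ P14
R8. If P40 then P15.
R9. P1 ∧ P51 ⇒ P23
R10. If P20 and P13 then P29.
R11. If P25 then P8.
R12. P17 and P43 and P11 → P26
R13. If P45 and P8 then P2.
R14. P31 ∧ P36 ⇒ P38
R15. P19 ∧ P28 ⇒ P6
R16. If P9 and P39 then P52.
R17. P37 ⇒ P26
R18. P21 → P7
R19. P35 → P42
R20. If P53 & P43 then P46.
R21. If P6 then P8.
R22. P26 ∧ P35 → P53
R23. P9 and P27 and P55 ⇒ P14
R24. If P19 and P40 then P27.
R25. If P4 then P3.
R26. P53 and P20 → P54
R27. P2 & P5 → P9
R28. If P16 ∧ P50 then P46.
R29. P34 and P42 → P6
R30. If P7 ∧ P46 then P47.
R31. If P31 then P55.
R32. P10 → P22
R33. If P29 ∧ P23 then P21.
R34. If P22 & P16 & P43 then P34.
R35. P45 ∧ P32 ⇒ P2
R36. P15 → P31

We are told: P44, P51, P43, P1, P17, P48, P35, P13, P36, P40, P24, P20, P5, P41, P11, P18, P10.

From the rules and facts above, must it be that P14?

P16  (by R4: P36, P18)
P19  (by R5: P24, P40, P5)
P15  (by R8: P40)
P23  (by R9: P1, P51)
P29  (by R10: P20, P13)
P26  (by R12: P17, P43, P11)
P42  (by R19: P35)
P53  (by R22: P26, P35)
P27  (by R24: P19, P40)
P22  (by R32: P10)
P21  (by R33: P29, P23)
P34  (by R34: P22, P16, P43)
P31  (by R36: P15)
P7  (by R18: P21)
P46  (by R20: P53, P43)
P6  (by R29: P34, P42)
P47  (by R30: P7, P46)
P55  (by R31: P31)
P45  (by R6: P47)
P8  (by R21: P6)
P2  (by R13: P45, P8)
P9  (by R27: P2, P5)
P14  (by R23: P9, P27, P55)

Yes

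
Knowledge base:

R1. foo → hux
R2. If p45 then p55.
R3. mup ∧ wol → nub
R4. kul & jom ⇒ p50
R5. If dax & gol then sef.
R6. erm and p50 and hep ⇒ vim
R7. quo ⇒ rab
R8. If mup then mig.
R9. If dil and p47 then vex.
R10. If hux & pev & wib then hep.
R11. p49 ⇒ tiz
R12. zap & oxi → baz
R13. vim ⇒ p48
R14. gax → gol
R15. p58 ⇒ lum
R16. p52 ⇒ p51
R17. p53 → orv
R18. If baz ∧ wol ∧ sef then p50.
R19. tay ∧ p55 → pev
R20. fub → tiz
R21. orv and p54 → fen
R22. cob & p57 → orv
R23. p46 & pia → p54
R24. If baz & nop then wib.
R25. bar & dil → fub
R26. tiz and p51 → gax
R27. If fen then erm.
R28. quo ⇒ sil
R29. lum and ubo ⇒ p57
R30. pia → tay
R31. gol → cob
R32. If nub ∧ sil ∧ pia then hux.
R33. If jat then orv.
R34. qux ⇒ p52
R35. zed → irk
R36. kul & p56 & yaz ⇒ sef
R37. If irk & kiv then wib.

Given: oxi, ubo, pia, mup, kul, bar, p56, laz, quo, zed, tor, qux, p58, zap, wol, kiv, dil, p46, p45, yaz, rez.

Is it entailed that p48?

p55  (by R2: p45)
nub  (by R3: mup, wol)
baz  (by R12: zap, oxi)
lum  (by R15: p58)
p54  (by R23: p46, pia)
fub  (by R25: bar, dil)
sil  (by R28: quo)
p57  (by R29: lum, ubo)
tay  (by R30: pia)
hux  (by R32: nub, sil, pia)
p52  (by R34: qux)
irk  (by R35: zed)
sef  (by R36: kul, p56, yaz)
wib  (by R37: irk, kiv)
p51  (by R16: p52)
p50  (by R18: baz, wol, sef)
pev  (by R19: tay, p55)
tiz  (by R20: fub)
gax  (by R26: tiz, p51)
hep  (by R10: hux, pev, wib)
gol  (by R14: gax)
cob  (by R31: gol)
orv  (by R22: cob, p57)
fen  (by R21: orv, p54)
erm  (by R27: fen)
vim  (by R6: erm, p50, hep)
p48  (by R13: vim)

Yes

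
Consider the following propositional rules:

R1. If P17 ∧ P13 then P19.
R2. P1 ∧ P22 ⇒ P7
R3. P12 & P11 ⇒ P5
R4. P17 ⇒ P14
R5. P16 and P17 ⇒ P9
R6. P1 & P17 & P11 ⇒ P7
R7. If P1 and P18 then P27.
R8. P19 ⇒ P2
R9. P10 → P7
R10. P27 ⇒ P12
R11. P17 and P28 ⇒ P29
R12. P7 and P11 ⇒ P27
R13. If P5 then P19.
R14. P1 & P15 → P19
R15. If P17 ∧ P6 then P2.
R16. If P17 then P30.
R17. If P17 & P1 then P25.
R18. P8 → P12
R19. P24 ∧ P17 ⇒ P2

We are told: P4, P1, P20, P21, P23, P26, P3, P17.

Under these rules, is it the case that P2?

No

Forward chaining from the given facts derives: P14, P30, P25.
Rules concluding P2: R8 needs P19; R15 needs P6; R19 needs P24 — none of these are established.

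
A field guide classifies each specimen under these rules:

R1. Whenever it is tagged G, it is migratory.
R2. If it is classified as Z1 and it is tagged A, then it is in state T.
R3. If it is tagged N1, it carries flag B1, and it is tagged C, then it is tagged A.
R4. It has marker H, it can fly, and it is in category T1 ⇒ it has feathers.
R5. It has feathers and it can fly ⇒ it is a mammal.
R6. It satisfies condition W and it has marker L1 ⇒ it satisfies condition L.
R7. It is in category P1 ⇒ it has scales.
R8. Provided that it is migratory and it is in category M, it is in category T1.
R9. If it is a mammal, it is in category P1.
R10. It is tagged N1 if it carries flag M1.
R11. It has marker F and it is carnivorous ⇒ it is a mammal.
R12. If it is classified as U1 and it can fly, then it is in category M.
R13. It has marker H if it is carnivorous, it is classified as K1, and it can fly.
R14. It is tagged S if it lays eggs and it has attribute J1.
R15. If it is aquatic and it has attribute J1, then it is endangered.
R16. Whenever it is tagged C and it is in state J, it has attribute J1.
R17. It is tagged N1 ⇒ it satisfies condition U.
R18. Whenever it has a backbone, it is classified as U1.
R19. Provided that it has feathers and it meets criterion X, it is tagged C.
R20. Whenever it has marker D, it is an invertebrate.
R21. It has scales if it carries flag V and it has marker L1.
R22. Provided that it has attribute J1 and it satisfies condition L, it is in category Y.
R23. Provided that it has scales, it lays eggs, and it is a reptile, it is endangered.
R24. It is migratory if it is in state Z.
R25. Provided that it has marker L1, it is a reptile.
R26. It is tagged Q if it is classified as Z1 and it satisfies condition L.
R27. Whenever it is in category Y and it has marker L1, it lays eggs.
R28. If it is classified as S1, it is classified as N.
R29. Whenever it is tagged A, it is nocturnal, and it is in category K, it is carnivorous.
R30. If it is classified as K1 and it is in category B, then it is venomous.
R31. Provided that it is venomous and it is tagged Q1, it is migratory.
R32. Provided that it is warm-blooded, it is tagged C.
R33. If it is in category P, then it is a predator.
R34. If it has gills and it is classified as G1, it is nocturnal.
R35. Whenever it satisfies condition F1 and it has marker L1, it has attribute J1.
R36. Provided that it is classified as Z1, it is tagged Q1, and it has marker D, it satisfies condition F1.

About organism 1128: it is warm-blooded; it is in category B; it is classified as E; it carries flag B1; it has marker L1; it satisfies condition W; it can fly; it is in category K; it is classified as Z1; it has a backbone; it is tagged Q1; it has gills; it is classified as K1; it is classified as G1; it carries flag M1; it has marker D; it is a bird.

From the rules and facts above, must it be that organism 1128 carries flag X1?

No

Forward chaining from the given facts derives: satisfies condition L, is tagged N1, satisfies condition U, is classified as U1, is an invertebrate, is a reptile, is tagged Q, is venomous, is migratory, is tagged C, is nocturnal, satisfies condition F1, is tagged A, is in category M, is carnivorous, has attribute J1, is in state T, is in category T1, has marker H, is in category Y, lays eggs, has feathers, is a mammal, is in category P1, is tagged S, has scales, is endangered.
No rule has "it carries flag X1" as its conclusion, and it is not among the given facts.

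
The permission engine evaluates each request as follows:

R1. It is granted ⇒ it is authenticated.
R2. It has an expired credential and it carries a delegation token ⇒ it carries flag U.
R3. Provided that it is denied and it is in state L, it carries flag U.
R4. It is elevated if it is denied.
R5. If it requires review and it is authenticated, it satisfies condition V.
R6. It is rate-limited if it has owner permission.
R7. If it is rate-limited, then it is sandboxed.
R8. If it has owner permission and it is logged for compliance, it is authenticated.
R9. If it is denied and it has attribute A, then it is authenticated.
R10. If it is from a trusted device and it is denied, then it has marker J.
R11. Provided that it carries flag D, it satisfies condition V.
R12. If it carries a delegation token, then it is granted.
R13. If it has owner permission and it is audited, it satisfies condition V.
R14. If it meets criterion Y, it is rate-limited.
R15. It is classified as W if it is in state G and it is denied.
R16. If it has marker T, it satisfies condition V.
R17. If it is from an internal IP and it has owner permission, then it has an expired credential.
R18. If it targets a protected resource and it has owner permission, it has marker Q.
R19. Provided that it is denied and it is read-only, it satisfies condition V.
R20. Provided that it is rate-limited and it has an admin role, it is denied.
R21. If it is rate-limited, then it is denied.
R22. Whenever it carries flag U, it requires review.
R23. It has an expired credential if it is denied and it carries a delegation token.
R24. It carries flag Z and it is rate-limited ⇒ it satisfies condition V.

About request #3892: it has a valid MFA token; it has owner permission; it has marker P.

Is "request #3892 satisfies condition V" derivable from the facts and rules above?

Forward chaining from the given facts derives: is rate-limited, is sandboxed, is denied, is elevated.
Rules concluding "it satisfies condition V": R5 needs "it requires review"; R11 needs "it carries flag D"; R13 needs "it is audited"; R16 needs "it has marker T"; R19 needs "it is read-only"; R24 needs "it carries flag Z" — none of these are established.

No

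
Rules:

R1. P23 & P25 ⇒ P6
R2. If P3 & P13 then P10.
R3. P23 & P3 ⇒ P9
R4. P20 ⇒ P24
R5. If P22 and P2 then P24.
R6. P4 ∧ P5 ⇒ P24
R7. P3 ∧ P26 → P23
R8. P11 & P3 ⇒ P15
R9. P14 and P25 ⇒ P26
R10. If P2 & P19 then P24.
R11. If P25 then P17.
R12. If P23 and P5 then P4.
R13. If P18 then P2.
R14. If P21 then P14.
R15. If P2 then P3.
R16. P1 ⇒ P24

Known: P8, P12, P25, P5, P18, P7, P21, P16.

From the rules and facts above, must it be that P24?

Yes

P2  (by R13: P18)
P14  (by R14: P21)
P3  (by R15: P2)
P26  (by R9: P14, P25)
P23  (by R7: P3, P26)
P4  (by R12: P23, P5)
P24  (by R6: P4, P5)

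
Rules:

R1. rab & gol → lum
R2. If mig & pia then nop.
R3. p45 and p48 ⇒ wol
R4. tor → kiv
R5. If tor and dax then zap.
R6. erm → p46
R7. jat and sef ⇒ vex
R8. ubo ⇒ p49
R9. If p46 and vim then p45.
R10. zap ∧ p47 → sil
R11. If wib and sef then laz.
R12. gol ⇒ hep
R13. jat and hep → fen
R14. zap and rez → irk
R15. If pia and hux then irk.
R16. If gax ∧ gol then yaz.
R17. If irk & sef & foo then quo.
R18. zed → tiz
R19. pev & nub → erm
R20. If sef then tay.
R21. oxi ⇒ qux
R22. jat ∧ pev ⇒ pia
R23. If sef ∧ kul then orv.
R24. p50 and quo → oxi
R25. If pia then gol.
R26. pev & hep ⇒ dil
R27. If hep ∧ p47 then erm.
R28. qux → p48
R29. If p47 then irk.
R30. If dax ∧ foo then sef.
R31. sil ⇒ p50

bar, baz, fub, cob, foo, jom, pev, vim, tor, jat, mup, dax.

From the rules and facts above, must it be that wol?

Forward chaining from the given facts derives: kiv, zap, pia, gol, sef, vex, hep, fen, tay, dil.
The only rule concluding wol is R3, which needs p45; that is never established.

No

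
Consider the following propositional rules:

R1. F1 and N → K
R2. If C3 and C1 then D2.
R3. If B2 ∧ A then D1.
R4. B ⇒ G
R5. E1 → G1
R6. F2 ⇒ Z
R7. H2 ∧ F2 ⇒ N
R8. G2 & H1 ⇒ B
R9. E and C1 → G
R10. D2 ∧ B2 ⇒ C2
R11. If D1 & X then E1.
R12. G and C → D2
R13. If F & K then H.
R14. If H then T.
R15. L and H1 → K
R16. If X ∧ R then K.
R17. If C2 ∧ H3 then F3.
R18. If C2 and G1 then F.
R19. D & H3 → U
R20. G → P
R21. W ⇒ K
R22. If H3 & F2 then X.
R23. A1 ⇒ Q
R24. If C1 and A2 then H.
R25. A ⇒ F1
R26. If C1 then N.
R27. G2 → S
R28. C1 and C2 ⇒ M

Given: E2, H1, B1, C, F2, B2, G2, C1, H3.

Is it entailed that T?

Forward chaining from the given facts derives: Z, B, X, N, S, G, D2, P, C2, F3, M.
The only rule concluding T is R14, which needs H; that is never established.

No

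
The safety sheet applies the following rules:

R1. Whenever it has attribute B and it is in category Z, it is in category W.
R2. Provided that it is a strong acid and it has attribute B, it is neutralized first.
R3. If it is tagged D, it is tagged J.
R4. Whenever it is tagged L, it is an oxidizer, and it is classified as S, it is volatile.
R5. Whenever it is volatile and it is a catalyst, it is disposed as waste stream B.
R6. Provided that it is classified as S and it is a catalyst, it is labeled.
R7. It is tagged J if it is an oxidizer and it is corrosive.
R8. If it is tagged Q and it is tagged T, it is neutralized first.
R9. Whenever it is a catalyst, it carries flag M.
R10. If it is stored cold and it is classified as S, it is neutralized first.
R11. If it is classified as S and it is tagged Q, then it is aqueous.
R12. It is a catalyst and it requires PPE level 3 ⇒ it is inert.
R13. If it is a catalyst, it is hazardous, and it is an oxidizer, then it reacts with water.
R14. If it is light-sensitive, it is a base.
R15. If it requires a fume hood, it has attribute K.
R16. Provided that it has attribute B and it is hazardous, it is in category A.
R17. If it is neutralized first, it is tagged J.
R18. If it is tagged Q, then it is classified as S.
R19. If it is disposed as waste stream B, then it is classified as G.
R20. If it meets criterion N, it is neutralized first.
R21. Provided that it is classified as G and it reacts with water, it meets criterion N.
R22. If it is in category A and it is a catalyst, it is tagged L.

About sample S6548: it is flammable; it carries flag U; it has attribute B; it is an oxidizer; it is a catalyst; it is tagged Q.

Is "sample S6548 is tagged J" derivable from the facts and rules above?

Forward chaining from the given facts derives: carries flag M, is classified as S, is labeled, is aqueous.
Rules concluding "it is tagged J": R3 needs "it is tagged D"; R7 needs "it is corrosive"; R17 needs "it is neutralized first" — none of these are established.

No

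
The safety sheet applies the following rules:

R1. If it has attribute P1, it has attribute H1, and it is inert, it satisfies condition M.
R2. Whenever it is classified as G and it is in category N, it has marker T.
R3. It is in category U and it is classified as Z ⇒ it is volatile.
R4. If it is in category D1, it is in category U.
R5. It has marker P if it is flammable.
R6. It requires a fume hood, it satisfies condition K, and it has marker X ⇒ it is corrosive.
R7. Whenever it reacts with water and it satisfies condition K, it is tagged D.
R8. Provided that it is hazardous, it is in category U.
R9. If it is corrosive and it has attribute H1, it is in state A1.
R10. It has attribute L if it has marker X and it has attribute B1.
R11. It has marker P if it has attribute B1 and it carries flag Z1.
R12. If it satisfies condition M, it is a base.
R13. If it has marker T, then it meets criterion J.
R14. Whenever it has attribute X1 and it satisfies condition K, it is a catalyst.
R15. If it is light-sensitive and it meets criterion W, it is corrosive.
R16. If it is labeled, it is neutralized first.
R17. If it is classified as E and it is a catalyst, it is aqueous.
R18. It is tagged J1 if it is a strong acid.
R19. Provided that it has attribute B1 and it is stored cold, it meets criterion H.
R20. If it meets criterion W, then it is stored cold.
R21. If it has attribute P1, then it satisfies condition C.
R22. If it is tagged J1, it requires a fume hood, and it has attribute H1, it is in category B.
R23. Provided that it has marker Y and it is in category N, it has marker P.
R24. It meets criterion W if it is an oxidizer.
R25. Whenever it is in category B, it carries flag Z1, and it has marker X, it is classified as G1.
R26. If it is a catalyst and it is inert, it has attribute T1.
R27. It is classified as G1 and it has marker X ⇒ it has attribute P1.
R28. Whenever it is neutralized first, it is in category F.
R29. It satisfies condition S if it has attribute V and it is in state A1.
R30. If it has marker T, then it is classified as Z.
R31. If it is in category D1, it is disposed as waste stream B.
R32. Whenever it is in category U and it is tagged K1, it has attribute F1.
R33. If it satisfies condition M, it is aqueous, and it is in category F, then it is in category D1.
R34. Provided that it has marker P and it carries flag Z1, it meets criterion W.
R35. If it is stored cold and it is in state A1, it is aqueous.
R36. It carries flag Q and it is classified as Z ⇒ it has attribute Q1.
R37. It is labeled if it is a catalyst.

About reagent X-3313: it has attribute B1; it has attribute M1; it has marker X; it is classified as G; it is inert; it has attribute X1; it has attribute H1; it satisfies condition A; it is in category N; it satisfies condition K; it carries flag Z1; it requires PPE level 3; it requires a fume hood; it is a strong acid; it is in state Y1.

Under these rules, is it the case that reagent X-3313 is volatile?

By R2 (it is classified as G, it is in category N): it has marker T.
By R6 (it requires a fume hood, it satisfies condition K, it has marker X): it is corrosive.
By R9 (it is corrosive, it has attribute H1): it is in state A1.
By R11 (it has attribute B1, it carries flag Z1): it has marker P.
By R14 (it has attribute X1, it satisfies condition K): it is a catalyst.
By R18 (it is a strong acid): it is tagged J1.
By R22 (it is tagged J1, it requires a fume hood, it has attribute H1): it is in category B.
By R25 (it is in category B, it carries flag Z1, it has marker X): it is classified as G1.
By R27 (it is classified as G1, it has marker X): it has attribute P1.
By R30 (it has marker T): it is classified as Z.
By R34 (it has marker P, it carries flag Z1): it meets criterion W.
By R37 (it is a catalyst): it is labeled.
By R1 (it has attribute P1, it has attribute H1, it is inert): it satisfies condition M.
By R16 (it is labeled): it is neutralized first.
By R20 (it meets criterion W): it is stored cold.
By R28 (it is neutralized first): it is in category F.
By R35 (it is stored cold, it is in state A1): it is aqueous.
By R33 (it satisfies condition M, it is aqueous, it is in category F): it is in category D1.
By R4 (it is in category D1): it is in category U.
By R3 (it is in category U, it is classified as Z): it is volatile.

Yes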